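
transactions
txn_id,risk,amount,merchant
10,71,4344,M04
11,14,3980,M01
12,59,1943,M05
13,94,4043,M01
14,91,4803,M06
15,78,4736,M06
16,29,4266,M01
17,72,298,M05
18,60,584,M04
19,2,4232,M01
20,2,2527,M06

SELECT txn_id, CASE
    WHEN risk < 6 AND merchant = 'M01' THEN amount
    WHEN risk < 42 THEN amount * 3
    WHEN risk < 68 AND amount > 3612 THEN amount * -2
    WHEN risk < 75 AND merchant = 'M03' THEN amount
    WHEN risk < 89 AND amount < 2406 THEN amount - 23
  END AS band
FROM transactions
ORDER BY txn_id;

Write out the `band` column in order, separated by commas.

NULL, 11940, 1920, NULL, NULL, NULL, 12798, 275, 561, 4232, 7581

txn_id=10: (no match → NULL) → NULL
txn_id=11: risk < 42 → 11940
txn_id=12: risk < 89 AND amount < 2406 → 1920
txn_id=13: (no match → NULL) → NULL
txn_id=14: (no match → NULL) → NULL
txn_id=15: (no match → NULL) → NULL
txn_id=16: risk < 42 → 12798
txn_id=17: risk < 89 AND amount < 2406 → 275
txn_id=18: risk < 89 AND amount < 2406 → 561
txn_id=19: risk < 6 AND merchant = 'M01' → 4232
txn_id=20: risk < 42 → 7581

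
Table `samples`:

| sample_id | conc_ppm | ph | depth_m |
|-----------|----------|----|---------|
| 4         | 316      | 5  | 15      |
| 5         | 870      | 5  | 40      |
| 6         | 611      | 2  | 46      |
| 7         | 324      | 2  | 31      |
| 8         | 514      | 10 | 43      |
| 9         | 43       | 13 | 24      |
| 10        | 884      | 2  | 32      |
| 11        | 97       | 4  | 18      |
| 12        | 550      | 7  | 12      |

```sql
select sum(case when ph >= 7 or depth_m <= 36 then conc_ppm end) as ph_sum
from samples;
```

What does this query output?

2728

sample_id=4: ✓ → 316
sample_id=5: ✗
sample_id=6: ✗
sample_id=7: ✓ → 324
sample_id=8: ✓ → 514
sample_id=9: ✓ → 43
sample_id=10: ✓ → 884
sample_id=11: ✓ → 97
sample_id=12: ✓ → 550
ph_sum = 316 + 324 + 514 + 43 + 884 + 97 + 550 = 2728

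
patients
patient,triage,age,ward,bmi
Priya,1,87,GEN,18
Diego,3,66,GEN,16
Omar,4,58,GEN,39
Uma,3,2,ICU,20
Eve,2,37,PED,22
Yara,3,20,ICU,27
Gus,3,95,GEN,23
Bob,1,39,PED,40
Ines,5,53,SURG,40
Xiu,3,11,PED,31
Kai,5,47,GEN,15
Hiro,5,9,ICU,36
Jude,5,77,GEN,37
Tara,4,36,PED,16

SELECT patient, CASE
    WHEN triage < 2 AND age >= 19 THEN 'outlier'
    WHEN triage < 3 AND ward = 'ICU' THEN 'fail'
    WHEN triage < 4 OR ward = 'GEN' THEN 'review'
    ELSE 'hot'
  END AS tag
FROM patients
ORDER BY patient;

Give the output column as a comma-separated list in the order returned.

patient=Bob: triage < 2 AND age >= 19 → outlier
patient=Diego: triage < 4 OR ward = 'GEN' → review
patient=Eve: triage < 4 OR ward = 'GEN' → review
patient=Gus: triage < 4 OR ward = 'GEN' → review
patient=Hiro: ELSE → hot
patient=Ines: ELSE → hot
patient=Jude: triage < 4 OR ward = 'GEN' → review
patient=Kai: triage < 4 OR ward = 'GEN' → review
patient=Omar: triage < 4 OR ward = 'GEN' → review
patient=Priya: triage < 2 AND age >= 19 → outlier
patient=Tara: ELSE → hot
patient=Uma: triage < 4 OR ward = 'GEN' → review
patient=Xiu: triage < 4 OR ward = 'GEN' → review
patient=Yara: triage < 4 OR ward = 'GEN' → review

outlier, review, review, review, hot, hot, review, review, review, outlier, hot, review, review, review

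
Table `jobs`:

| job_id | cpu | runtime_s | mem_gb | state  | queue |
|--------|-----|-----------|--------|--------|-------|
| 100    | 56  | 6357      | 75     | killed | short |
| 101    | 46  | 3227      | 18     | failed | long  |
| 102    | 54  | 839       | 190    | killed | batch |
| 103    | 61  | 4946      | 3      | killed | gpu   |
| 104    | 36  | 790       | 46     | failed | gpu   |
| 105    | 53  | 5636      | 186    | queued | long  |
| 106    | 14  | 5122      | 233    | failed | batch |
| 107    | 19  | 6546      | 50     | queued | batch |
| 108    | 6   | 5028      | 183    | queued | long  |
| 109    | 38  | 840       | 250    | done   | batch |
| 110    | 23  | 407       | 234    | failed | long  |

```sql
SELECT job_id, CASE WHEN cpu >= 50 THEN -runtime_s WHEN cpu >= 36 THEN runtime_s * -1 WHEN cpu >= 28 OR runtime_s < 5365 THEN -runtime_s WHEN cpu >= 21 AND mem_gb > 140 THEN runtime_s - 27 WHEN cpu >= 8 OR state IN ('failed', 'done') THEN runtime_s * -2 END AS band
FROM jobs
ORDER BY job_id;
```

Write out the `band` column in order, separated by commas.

job_id=100: cpu >= 50 → -6357
job_id=101: cpu >= 36 → -3227
job_id=102: cpu >= 50 → -839
job_id=103: cpu >= 50 → -4946
job_id=104: cpu >= 36 → -790
job_id=105: cpu >= 50 → -5636
job_id=106: cpu >= 28 OR runtime_s < 5365 → -5122
job_id=107: cpu >= 8 OR state IN ('failed', 'done') → -13092
job_id=108: cpu >= 28 OR runtime_s < 5365 → -5028
job_id=109: cpu >= 36 → -840
job_id=110: cpu >= 28 OR runtime_s < 5365 → -407

-6357, -3227, -839, -4946, -790, -5636, -5122, -13092, -5028, -840, -407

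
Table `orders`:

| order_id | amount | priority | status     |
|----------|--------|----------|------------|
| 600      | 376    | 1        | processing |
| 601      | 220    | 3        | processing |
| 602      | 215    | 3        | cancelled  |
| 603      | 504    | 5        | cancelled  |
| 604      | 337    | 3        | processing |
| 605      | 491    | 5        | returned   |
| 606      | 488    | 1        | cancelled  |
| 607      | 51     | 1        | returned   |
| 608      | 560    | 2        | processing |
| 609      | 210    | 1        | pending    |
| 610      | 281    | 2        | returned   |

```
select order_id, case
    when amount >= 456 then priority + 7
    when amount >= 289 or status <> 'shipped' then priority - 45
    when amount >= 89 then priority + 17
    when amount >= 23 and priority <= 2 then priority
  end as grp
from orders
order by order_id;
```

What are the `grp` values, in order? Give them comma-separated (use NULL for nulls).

order_id=600: amount >= 289 or status <> 'shipped' → -44
order_id=601: amount >= 289 or status <> 'shipped' → -42
order_id=602: amount >= 289 or status <> 'shipped' → -42
order_id=603: amount >= 456 → 12
order_id=604: amount >= 289 or status <> 'shipped' → -42
order_id=605: amount >= 456 → 12
order_id=606: amount >= 456 → 8
order_id=607: amount >= 289 or status <> 'shipped' → -44
order_id=608: amount >= 456 → 9
order_id=609: amount >= 289 or status <> 'shipped' → -44
order_id=610: amount >= 289 or status <> 'shipped' → -43

-44, -42, -42, 12, -42, 12, 8, -44, 9, -44, -43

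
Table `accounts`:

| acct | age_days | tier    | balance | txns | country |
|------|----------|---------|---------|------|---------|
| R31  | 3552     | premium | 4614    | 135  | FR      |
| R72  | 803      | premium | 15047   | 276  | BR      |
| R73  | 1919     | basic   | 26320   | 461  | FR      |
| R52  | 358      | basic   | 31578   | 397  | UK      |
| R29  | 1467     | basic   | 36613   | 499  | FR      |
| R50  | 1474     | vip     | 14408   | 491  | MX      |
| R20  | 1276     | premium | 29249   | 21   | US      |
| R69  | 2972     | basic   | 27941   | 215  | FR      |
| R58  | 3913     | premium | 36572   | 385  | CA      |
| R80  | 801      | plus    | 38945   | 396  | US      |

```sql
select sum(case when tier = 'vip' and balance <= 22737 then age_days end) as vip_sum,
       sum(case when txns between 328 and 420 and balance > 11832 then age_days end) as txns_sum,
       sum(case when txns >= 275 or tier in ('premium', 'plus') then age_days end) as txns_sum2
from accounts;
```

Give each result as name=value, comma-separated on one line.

[vip_sum: tier = 'vip' and balance <= 22737]
acct=R31: ✗
acct=R72: ✗
acct=R73: ✗
acct=R52: ✗
acct=R29: ✗
acct=R50: ✓ → 1474
acct=R20: ✗
acct=R69: ✗
acct=R58: ✗
acct=R80: ✗
vip_sum = 1474
—
[txns_sum: txns between 328 and 420 and balance > 11832]
acct=R31: ✗
acct=R72: ✗
acct=R73: ✗
acct=R52: ✓ → 358
acct=R29: ✗
acct=R50: ✗
acct=R20: ✗
acct=R69: ✗
acct=R58: ✓ → 3913
acct=R80: ✓ → 801
txns_sum = 358 + 3913 + 801 = 5072
—
[txns_sum2: txns >= 275 or tier in ('premium', 'plus')]
acct=R31: ✓ → 3552
acct=R72: ✓ → 803
acct=R73: ✓ → 1919
acct=R52: ✓ → 358
acct=R29: ✓ → 1467
acct=R50: ✓ → 1474
acct=R20: ✓ → 1276
acct=R69: ✗
acct=R58: ✓ → 3913
acct=R80: ✓ → 801
txns_sum2 = 3552 + 803 + 1919 + 358 + 1467 + 1474 + 1276 + 3913 + 801 = 15563

vip_sum=1474, txns_sum=5072, txns_sum2=15563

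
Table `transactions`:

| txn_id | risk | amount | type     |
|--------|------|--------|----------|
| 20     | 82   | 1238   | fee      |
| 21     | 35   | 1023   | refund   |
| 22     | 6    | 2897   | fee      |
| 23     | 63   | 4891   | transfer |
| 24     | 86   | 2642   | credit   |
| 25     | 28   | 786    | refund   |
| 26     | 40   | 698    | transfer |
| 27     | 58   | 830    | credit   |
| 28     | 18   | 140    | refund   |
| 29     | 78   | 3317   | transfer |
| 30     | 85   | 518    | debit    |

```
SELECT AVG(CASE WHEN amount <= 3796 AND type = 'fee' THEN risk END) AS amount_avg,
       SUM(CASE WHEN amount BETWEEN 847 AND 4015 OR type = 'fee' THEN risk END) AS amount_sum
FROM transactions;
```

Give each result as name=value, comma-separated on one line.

[amount_avg: amount <= 3796 AND type = 'fee']
txn_id=20: ✓ → 82
txn_id=21: ✗
txn_id=22: ✓ → 6
txn_id=23: ✗
txn_id=24: ✗
txn_id=25: ✗
txn_id=26: ✗
txn_id=27: ✗
txn_id=28: ✗
txn_id=29: ✗
txn_id=30: ✗
amount_avg = (82 + 6) / 2 = 44
—
[amount_sum: amount BETWEEN 847 AND 4015 OR type = 'fee']
txn_id=20: ✓ → 82
txn_id=21: ✓ → 35
txn_id=22: ✓ → 6
txn_id=23: ✗
txn_id=24: ✓ → 86
txn_id=25: ✗
txn_id=26: ✗
txn_id=27: ✗
txn_id=28: ✗
txn_id=29: ✓ → 78
txn_id=30: ✗
amount_sum = 82 + 35 + 6 + 86 + 78 = 287

amount_avg=44, amount_sum=287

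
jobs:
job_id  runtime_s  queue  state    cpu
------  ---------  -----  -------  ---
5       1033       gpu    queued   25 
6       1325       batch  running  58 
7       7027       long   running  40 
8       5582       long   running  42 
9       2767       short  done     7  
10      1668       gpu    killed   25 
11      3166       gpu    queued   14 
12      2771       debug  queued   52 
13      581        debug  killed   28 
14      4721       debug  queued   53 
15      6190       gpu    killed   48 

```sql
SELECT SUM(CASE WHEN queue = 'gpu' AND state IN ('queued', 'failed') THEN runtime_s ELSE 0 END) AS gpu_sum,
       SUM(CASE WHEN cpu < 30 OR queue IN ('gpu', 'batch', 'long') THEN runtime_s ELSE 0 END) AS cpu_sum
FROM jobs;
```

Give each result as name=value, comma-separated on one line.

gpu_sum=4199, cpu_sum=29339

[gpu_sum: queue = 'gpu' AND state IN ('queued', 'failed')]
job_id=5: ✓ → 1033
job_id=6: ✗
job_id=7: ✗
job_id=8: ✗
job_id=9: ✗
job_id=10: ✗
job_id=11: ✓ → 3166
job_id=12: ✗
job_id=13: ✗
job_id=14: ✗
job_id=15: ✗
gpu_sum = 1033 + 3166 = 4199
—
[cpu_sum: cpu < 30 OR queue IN ('gpu', 'batch', 'long')]
job_id=5: ✓ → 1033
job_id=6: ✓ → 1325
job_id=7: ✓ → 7027
job_id=8: ✓ → 5582
job_id=9: ✓ → 2767
job_id=10: ✓ → 1668
job_id=11: ✓ → 3166
job_id=12: ✗
job_id=13: ✓ → 581
job_id=14: ✗
job_id=15: ✓ → 6190
cpu_sum = 1033 + 1325 + 7027 + 5582 + 2767 + 1668 + 3166 + 581 + 6190 = 29339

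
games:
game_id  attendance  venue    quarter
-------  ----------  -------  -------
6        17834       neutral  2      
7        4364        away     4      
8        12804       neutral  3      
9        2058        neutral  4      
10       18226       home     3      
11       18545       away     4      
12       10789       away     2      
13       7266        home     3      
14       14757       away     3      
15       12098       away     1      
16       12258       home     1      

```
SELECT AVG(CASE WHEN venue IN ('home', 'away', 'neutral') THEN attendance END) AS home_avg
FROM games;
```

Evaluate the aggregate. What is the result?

game_id=6: ✓ → 17834
game_id=7: ✓ → 4364
game_id=8: ✓ → 12804
game_id=9: ✓ → 2058
game_id=10: ✓ → 18226
game_id=11: ✓ → 18545
game_id=12: ✓ → 10789
game_id=13: ✓ → 7266
game_id=14: ✓ → 14757
game_id=15: ✓ → 12098
game_id=16: ✓ → 12258
home_avg = (17834 + 4364 + 12804 + 2058 + 18226 + 18545 + 10789 + 7266 + 14757 + 12098 + 12258) / 11 = 11909

11909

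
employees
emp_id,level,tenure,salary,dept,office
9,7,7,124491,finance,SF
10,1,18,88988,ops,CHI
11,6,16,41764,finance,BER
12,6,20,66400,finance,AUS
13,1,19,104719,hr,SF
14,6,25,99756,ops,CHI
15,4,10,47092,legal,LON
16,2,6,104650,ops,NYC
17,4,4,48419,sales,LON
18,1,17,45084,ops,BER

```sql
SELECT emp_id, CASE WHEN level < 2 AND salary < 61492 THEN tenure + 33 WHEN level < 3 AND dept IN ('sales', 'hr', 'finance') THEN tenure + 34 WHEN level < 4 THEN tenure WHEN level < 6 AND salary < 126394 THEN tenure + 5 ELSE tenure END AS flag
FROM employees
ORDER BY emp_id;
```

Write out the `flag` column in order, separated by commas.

emp_id=9: ELSE → 7
emp_id=10: level < 4 → 18
emp_id=11: ELSE → 16
emp_id=12: ELSE → 20
emp_id=13: level < 3 AND dept IN ('sales', 'hr', 'finance') → 53
emp_id=14: ELSE → 25
emp_id=15: level < 6 AND salary < 126394 → 15
emp_id=16: level < 4 → 6
emp_id=17: level < 6 AND salary < 126394 → 9
emp_id=18: level < 2 AND salary < 61492 → 50

7, 18, 16, 20, 53, 25, 15, 6, 9, 50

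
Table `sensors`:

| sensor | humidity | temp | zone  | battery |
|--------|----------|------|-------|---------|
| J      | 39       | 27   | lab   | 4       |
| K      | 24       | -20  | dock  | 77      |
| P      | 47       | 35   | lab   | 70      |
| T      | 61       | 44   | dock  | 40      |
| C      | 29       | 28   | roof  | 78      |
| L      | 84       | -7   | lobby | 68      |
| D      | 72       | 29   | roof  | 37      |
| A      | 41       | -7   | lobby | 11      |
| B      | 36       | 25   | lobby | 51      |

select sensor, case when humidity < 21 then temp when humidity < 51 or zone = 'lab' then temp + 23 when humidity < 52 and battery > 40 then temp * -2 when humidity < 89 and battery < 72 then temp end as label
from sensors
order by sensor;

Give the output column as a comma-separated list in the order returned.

sensor=A: humidity < 51 or zone = 'lab' → 16
sensor=B: humidity < 51 or zone = 'lab' → 48
sensor=C: humidity < 51 or zone = 'lab' → 51
sensor=D: humidity < 89 and battery < 72 → 29
sensor=J: humidity < 51 or zone = 'lab' → 50
sensor=K: humidity < 51 or zone = 'lab' → 3
sensor=L: humidity < 89 and battery < 72 → -7
sensor=P: humidity < 51 or zone = 'lab' → 58
sensor=T: humidity < 89 and battery < 72 → 44

16, 48, 51, 29, 50, 3, -7, 58, 44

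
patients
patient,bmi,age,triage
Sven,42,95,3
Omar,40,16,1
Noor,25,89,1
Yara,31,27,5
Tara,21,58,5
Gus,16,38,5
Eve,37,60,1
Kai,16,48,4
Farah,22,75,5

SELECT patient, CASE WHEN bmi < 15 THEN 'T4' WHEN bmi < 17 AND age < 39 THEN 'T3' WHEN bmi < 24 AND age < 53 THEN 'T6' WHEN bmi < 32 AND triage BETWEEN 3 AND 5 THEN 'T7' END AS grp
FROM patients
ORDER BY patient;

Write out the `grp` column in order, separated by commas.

patient=Eve: (no match → NULL) → NULL
patient=Farah: bmi < 32 AND triage BETWEEN 3 AND 5 → T7
patient=Gus: bmi < 17 AND age < 39 → T3
patient=Kai: bmi < 24 AND age < 53 → T6
patient=Noor: (no match → NULL) → NULL
patient=Omar: (no match → NULL) → NULL
patient=Sven: (no match → NULL) → NULL
patient=Tara: bmi < 32 AND triage BETWEEN 3 AND 5 → T7
patient=Yara: bmi < 32 AND triage BETWEEN 3 AND 5 → T7

NULL, T7, T3, T6, NULL, NULL, NULL, T7, T7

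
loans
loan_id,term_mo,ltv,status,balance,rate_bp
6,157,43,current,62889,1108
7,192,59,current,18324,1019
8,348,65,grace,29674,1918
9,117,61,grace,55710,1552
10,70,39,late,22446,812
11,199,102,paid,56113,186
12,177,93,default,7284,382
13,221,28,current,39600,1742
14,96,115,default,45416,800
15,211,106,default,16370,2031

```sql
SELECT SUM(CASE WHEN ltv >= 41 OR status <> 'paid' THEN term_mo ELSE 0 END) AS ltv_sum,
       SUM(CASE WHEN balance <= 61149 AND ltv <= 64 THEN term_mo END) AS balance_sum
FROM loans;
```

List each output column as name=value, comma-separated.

ltv_sum=1788, balance_sum=600

[ltv_sum: ltv >= 41 OR status <> 'paid']
loan_id=6: ✓ → 157
loan_id=7: ✓ → 192
loan_id=8: ✓ → 348
loan_id=9: ✓ → 117
loan_id=10: ✓ → 70
loan_id=11: ✓ → 199
loan_id=12: ✓ → 177
loan_id=13: ✓ → 221
loan_id=14: ✓ → 96
loan_id=15: ✓ → 211
ltv_sum = 157 + 192 + 348 + 117 + 70 + 199 + 177 + 221 + 96 + 211 = 1788
—
[balance_sum: balance <= 61149 AND ltv <= 64]
loan_id=6: ✗
loan_id=7: ✓ → 192
loan_id=8: ✗
loan_id=9: ✓ → 117
loan_id=10: ✓ → 70
loan_id=11: ✗
loan_id=12: ✗
loan_id=13: ✓ → 221
loan_id=14: ✗
loan_id=15: ✗
balance_sum = 192 + 117 + 70 + 221 = 600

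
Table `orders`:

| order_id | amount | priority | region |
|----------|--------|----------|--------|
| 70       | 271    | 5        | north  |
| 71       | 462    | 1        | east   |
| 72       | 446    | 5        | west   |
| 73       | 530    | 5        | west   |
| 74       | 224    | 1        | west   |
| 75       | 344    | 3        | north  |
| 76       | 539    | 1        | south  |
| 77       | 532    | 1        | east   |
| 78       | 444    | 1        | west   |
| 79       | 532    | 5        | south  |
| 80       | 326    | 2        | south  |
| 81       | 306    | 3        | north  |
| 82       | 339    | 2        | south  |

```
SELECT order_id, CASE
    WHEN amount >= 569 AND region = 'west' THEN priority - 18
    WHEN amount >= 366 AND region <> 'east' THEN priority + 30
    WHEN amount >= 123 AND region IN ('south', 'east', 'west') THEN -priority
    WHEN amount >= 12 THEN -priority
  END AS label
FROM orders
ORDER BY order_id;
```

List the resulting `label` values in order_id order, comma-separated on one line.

order_id=70: amount >= 12 → -5
order_id=71: amount >= 123 AND region IN ('south', 'east', 'west') → -1
order_id=72: amount >= 366 AND region <> 'east' → 35
order_id=73: amount >= 366 AND region <> 'east' → 35
order_id=74: amount >= 123 AND region IN ('south', 'east', 'west') → -1
order_id=75: amount >= 12 → -3
order_id=76: amount >= 366 AND region <> 'east' → 31
order_id=77: amount >= 123 AND region IN ('south', 'east', 'west') → -1
order_id=78: amount >= 366 AND region <> 'east' → 31
order_id=79: amount >= 366 AND region <> 'east' → 35
order_id=80: amount >= 123 AND region IN ('south', 'east', 'west') → -2
order_id=81: amount >= 12 → -3
order_id=82: amount >= 123 AND region IN ('south', 'east', 'west') → -2

-5, -1, 35, 35, -1, -3, 31, -1, 31, 35, -2, -3, -2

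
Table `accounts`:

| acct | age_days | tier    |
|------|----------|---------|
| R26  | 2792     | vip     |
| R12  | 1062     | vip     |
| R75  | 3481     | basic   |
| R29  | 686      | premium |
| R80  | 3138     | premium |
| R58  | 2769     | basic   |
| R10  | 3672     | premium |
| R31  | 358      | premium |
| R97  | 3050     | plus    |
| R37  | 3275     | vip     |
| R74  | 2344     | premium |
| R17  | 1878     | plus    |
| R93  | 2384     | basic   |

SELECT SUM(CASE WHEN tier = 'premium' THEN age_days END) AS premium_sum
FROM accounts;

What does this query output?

10198

acct=R26: ✗
acct=R12: ✗
acct=R75: ✗
acct=R29: ✓ → 686
acct=R80: ✓ → 3138
acct=R58: ✗
acct=R10: ✓ → 3672
acct=R31: ✓ → 358
acct=R97: ✗
acct=R37: ✗
acct=R74: ✓ → 2344
acct=R17: ✗
acct=R93: ✗
premium_sum = 686 + 3138 + 3672 + 358 + 2344 = 10198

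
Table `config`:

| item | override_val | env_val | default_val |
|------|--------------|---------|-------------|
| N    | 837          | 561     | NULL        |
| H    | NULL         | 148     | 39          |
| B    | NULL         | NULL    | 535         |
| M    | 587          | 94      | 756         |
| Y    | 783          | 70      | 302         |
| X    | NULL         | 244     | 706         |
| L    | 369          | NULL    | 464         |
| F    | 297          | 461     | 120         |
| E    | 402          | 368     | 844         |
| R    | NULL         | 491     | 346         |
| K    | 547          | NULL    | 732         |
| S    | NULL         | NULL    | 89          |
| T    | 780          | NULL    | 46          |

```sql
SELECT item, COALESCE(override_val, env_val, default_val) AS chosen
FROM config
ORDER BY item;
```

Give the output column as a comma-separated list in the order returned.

535, 402, 297, 148, 547, 369, 587, 837, 491, 89, 780, 244, 783

item=B: override_val=NULL, env_val=NULL, default_val=535 → 535
item=E: override_val=402 → 402
item=F: override_val=297 → 297
item=H: override_val=NULL, env_val=148 → 148
item=K: override_val=547 → 547
item=L: override_val=369 → 369
item=M: override_val=587 → 587
item=N: override_val=837 → 837
item=R: override_val=NULL, env_val=491 → 491
item=S: override_val=NULL, env_val=NULL, default_val=89 → 89
item=T: override_val=780 → 780
item=X: override_val=NULL, env_val=244 → 244
item=Y: override_val=783 → 783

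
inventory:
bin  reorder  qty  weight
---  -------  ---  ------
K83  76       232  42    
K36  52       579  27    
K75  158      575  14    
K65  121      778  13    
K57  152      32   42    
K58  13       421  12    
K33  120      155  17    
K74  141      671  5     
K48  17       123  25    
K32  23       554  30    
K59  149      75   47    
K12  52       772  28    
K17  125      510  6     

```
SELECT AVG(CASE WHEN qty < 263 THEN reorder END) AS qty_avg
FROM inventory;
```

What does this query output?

102.8

bin=K83: ✓ → 76
bin=K36: ✗
bin=K75: ✗
bin=K65: ✗
bin=K57: ✓ → 152
bin=K58: ✗
bin=K33: ✓ → 120
bin=K74: ✗
bin=K48: ✓ → 17
bin=K32: ✗
bin=K59: ✓ → 149
bin=K12: ✗
bin=K17: ✗
qty_avg = (76 + 152 + 120 + 17 + 149) / 5 = 102.8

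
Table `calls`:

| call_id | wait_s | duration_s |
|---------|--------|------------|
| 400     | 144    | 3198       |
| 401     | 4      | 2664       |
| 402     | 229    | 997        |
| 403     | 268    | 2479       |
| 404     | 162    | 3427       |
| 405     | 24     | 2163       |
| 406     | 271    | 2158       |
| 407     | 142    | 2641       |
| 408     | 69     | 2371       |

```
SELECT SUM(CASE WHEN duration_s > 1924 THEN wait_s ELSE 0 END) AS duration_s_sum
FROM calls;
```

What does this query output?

1084

call_id=400: ✓ → 144
call_id=401: ✓ → 4
call_id=402: ✗
call_id=403: ✓ → 268
call_id=404: ✓ → 162
call_id=405: ✓ → 24
call_id=406: ✓ → 271
call_id=407: ✓ → 142
call_id=408: ✓ → 69
duration_s_sum = 144 + 4 + 268 + 162 + 24 + 271 + 142 + 69 = 1084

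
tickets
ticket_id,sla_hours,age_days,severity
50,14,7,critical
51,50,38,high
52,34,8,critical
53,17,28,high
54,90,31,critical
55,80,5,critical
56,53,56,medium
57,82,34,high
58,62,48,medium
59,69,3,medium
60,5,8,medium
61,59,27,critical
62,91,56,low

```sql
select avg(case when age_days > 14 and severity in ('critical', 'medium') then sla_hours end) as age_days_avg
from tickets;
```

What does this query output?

66

ticket_id=50: ✗
ticket_id=51: ✗
ticket_id=52: ✗
ticket_id=53: ✗
ticket_id=54: ✓ → 90
ticket_id=55: ✗
ticket_id=56: ✓ → 53
ticket_id=57: ✗
ticket_id=58: ✓ → 62
ticket_id=59: ✗
ticket_id=60: ✗
ticket_id=61: ✓ → 59
ticket_id=62: ✗
age_days_avg = (90 + 53 + 62 + 59) / 4 = 66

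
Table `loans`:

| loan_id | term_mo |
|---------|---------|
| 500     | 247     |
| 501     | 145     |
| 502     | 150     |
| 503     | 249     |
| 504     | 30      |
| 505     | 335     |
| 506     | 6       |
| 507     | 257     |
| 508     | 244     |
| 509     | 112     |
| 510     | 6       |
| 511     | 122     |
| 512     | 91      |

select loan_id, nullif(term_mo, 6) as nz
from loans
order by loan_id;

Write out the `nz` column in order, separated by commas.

247, 145, 150, 249, 30, 335, NULL, 257, 244, 112, NULL, 122, 91

loan_id=500: term_mo=247 vs 6: differ → 247
loan_id=501: term_mo=145 vs 6: differ → 145
loan_id=502: term_mo=150 vs 6: differ → 150
loan_id=503: term_mo=249 vs 6: differ → 249
loan_id=504: term_mo=30 vs 6: differ → 30
loan_id=505: term_mo=335 vs 6: differ → 335
loan_id=506: term_mo=6 vs 6: equal → NULL
loan_id=507: term_mo=257 vs 6: differ → 257
loan_id=508: term_mo=244 vs 6: differ → 244
loan_id=509: term_mo=112 vs 6: differ → 112
loan_id=510: term_mo=6 vs 6: equal → NULL
loan_id=511: term_mo=122 vs 6: differ → 122
loan_id=512: term_mo=91 vs 6: differ → 91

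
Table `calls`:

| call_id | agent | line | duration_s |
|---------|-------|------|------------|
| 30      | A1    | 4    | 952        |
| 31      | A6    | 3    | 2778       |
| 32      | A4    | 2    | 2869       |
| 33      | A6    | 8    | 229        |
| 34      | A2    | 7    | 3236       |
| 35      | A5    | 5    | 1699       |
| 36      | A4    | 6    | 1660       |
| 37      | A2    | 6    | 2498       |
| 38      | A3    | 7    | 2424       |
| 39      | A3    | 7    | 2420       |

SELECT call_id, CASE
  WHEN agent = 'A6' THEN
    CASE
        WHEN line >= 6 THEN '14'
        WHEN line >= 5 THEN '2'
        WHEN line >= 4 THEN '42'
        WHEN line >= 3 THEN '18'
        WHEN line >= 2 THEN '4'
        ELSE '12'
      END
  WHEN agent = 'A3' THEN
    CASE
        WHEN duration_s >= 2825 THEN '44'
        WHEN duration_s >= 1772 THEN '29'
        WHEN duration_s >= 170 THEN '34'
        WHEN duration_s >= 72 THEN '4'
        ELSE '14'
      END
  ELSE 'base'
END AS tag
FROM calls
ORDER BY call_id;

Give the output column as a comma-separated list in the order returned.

call_id=30: agent='A1' → outer ELSE → base
call_id=31: agent='A6' → inner[line >= 3] → 18
call_id=32: agent='A4' → outer ELSE → base
call_id=33: agent='A6' → inner[line >= 6] → 14
call_id=34: agent='A2' → outer ELSE → base
call_id=35: agent='A5' → outer ELSE → base
call_id=36: agent='A4' → outer ELSE → base
call_id=37: agent='A2' → outer ELSE → base
call_id=38: agent='A3' → inner[duration_s >= 1772] → 29
call_id=39: agent='A3' → inner[duration_s >= 1772] → 29

base, 18, base, 14, base, base, base, base, 29, 29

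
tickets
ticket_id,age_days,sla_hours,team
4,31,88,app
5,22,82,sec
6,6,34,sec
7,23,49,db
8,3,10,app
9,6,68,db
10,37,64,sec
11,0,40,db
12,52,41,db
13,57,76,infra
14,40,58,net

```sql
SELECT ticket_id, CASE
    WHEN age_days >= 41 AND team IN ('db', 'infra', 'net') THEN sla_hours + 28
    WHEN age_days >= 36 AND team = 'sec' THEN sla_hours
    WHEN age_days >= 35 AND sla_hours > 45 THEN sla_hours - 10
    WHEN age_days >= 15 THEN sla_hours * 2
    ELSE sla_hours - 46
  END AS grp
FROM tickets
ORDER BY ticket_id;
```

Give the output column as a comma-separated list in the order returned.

176, 164, -12, 98, -36, 22, 64, -6, 69, 104, 48

ticket_id=4: age_days >= 15 → 176
ticket_id=5: age_days >= 15 → 164
ticket_id=6: ELSE → -12
ticket_id=7: age_days >= 15 → 98
ticket_id=8: ELSE → -36
ticket_id=9: ELSE → 22
ticket_id=10: age_days >= 36 AND team = 'sec' → 64
ticket_id=11: ELSE → -6
ticket_id=12: age_days >= 41 AND team IN ('db', 'infra', 'net') → 69
ticket_id=13: age_days >= 41 AND team IN ('db', 'infra', 'net') → 104
ticket_id=14: age_days >= 35 AND sla_hours > 45 → 48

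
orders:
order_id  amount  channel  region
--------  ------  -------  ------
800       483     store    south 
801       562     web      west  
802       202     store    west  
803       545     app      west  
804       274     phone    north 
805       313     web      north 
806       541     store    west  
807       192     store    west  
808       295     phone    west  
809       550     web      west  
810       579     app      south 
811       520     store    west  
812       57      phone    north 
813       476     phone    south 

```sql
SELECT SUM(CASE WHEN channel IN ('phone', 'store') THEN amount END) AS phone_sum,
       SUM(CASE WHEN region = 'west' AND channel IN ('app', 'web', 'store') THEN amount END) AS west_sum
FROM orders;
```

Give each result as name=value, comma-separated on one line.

[phone_sum: channel IN ('phone', 'store')]
order_id=800: ✓ → 483
order_id=801: ✗
order_id=802: ✓ → 202
order_id=803: ✗
order_id=804: ✓ → 274
order_id=805: ✗
order_id=806: ✓ → 541
order_id=807: ✓ → 192
order_id=808: ✓ → 295
order_id=809: ✗
order_id=810: ✗
order_id=811: ✓ → 520
order_id=812: ✓ → 57
order_id=813: ✓ → 476
phone_sum = 483 + 202 + 274 + 541 + 192 + 295 + 520 + 57 + 476 = 3040
—
[west_sum: region = 'west' AND channel IN ('app', 'web', 'store')]
order_id=800: ✗
order_id=801: ✓ → 562
order_id=802: ✓ → 202
order_id=803: ✓ → 545
order_id=804: ✗
order_id=805: ✗
order_id=806: ✓ → 541
order_id=807: ✓ → 192
order_id=808: ✗
order_id=809: ✓ → 550
order_id=810: ✗
order_id=811: ✓ → 520
order_id=812: ✗
order_id=813: ✗
west_sum = 562 + 202 + 545 + 541 + 192 + 550 + 520 = 3112

phone_sum=3040, west_sum=3112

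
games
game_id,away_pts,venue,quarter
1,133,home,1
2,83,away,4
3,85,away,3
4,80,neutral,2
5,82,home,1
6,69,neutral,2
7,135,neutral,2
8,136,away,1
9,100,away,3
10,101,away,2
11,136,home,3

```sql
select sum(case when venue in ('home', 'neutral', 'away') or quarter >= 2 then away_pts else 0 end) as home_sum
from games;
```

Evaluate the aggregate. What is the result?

1140

game_id=1: ✓ → 133
game_id=2: ✓ → 83
game_id=3: ✓ → 85
game_id=4: ✓ → 80
game_id=5: ✓ → 82
game_id=6: ✓ → 69
game_id=7: ✓ → 135
game_id=8: ✓ → 136
game_id=9: ✓ → 100
game_id=10: ✓ → 101
game_id=11: ✓ → 136
home_sum = 133 + 83 + 85 + 80 + 82 + 69 + 135 + 136 + 100 + 101 + 136 = 1140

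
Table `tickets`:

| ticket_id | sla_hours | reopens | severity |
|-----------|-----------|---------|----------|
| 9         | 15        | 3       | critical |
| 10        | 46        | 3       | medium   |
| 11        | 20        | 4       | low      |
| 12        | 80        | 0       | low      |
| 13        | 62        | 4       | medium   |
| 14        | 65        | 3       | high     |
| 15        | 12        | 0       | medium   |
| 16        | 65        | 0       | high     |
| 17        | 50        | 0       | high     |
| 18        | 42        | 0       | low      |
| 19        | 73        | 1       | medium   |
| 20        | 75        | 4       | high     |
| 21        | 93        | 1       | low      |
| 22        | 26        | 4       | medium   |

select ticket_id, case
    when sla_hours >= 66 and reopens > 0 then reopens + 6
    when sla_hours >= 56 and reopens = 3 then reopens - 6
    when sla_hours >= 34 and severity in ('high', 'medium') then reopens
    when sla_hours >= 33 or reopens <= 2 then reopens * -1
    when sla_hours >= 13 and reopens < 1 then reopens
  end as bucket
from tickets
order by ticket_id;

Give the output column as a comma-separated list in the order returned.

NULL, 3, NULL, 0, 4, -3, 0, 0, 0, 0, 7, 10, 7, NULL

ticket_id=9: (no match → NULL) → NULL
ticket_id=10: sla_hours >= 34 and severity in ('high', 'medium') → 3
ticket_id=11: (no match → NULL) → NULL
ticket_id=12: sla_hours >= 33 or reopens <= 2 → 0
ticket_id=13: sla_hours >= 34 and severity in ('high', 'medium') → 4
ticket_id=14: sla_hours >= 56 and reopens = 3 → -3
ticket_id=15: sla_hours >= 33 or reopens <= 2 → 0
ticket_id=16: sla_hours >= 34 and severity in ('high', 'medium') → 0
ticket_id=17: sla_hours >= 34 and severity in ('high', 'medium') → 0
ticket_id=18: sla_hours >= 33 or reopens <= 2 → 0
ticket_id=19: sla_hours >= 66 and reopens > 0 → 7
ticket_id=20: sla_hours >= 66 and reopens > 0 → 10
ticket_id=21: sla_hours >= 66 and reopens > 0 → 7
ticket_id=22: (no match → NULL) → NULL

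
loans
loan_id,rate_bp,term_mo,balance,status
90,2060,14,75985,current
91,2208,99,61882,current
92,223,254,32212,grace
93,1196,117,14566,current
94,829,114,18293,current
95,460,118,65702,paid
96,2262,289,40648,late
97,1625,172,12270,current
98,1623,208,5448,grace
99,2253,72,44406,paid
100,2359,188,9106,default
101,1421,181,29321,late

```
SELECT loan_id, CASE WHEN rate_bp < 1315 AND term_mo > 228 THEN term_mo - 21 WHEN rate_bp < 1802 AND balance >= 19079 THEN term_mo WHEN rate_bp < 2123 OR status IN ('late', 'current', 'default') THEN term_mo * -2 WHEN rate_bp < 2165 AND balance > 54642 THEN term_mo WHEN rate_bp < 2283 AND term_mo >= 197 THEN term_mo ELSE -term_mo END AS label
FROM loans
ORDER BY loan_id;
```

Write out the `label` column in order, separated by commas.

-28, -198, 233, -234, -228, 118, -578, -344, -416, -72, -376, 181

loan_id=90: rate_bp < 2123 OR status IN ('late', 'current', 'default') → -28
loan_id=91: rate_bp < 2123 OR status IN ('late', 'current', 'default') → -198
loan_id=92: rate_bp < 1315 AND term_mo > 228 → 233
loan_id=93: rate_bp < 2123 OR status IN ('late', 'current', 'default') → -234
loan_id=94: rate_bp < 2123 OR status IN ('late', 'current', 'default') → -228
loan_id=95: rate_bp < 1802 AND balance >= 19079 → 118
loan_id=96: rate_bp < 2123 OR status IN ('late', 'current', 'default') → -578
loan_id=97: rate_bp < 2123 OR status IN ('late', 'current', 'default') → -344
loan_id=98: rate_bp < 2123 OR status IN ('late', 'current', 'default') → -416
loan_id=99: ELSE → -72
loan_id=100: rate_bp < 2123 OR status IN ('late', 'current', 'default') → -376
loan_id=101: rate_bp < 1802 AND balance >= 19079 → 181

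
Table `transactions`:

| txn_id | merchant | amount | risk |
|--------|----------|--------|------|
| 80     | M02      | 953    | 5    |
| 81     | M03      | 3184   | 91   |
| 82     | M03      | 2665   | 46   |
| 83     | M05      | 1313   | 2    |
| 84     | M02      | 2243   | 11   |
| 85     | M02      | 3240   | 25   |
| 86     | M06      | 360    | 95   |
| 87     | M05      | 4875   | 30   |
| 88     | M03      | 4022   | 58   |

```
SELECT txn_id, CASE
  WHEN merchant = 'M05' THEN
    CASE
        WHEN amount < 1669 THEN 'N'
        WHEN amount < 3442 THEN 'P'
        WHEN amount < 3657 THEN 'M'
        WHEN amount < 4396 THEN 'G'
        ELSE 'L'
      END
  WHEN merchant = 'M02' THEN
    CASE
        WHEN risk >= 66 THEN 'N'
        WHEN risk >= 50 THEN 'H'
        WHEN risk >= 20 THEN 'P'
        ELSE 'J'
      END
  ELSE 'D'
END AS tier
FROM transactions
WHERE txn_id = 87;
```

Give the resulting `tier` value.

txn_id = 87: merchant=M05, amount=4875, risk=30.
merchant='M05' → inner[ELSE] → L

L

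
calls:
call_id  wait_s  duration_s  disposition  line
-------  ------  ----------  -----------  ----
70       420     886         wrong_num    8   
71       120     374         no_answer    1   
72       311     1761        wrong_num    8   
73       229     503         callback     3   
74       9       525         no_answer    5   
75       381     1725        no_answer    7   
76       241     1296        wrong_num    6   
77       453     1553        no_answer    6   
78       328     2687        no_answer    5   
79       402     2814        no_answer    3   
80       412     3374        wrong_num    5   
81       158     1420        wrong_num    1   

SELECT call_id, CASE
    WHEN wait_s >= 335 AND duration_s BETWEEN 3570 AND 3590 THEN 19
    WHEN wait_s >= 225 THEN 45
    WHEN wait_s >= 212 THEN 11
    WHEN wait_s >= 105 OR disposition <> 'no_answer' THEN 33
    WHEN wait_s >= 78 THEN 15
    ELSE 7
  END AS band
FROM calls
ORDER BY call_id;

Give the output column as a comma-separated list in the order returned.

call_id=70: wait_s >= 225 → 45
call_id=71: wait_s >= 105 OR disposition <> 'no_answer' → 33
call_id=72: wait_s >= 225 → 45
call_id=73: wait_s >= 225 → 45
call_id=74: ELSE → 7
call_id=75: wait_s >= 225 → 45
call_id=76: wait_s >= 225 → 45
call_id=77: wait_s >= 225 → 45
call_id=78: wait_s >= 225 → 45
call_id=79: wait_s >= 225 → 45
call_id=80: wait_s >= 225 → 45
call_id=81: wait_s >= 105 OR disposition <> 'no_answer' → 33

45, 33, 45, 45, 7, 45, 45, 45, 45, 45, 45, 33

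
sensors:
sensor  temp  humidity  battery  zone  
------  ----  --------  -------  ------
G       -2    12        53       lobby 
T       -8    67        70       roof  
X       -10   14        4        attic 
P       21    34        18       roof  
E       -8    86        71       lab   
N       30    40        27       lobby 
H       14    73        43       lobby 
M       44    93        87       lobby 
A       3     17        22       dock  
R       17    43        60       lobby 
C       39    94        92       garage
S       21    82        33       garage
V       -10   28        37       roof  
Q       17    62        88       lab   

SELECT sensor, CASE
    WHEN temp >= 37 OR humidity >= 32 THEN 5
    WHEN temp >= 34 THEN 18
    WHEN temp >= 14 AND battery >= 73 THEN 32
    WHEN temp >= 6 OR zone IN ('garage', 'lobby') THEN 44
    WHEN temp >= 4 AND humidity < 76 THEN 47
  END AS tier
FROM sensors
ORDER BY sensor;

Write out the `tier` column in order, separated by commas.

sensor=A: (no match → NULL) → NULL
sensor=C: temp >= 37 OR humidity >= 32 → 5
sensor=E: temp >= 37 OR humidity >= 32 → 5
sensor=G: temp >= 6 OR zone IN ('garage', 'lobby') → 44
sensor=H: temp >= 37 OR humidity >= 32 → 5
sensor=M: temp >= 37 OR humidity >= 32 → 5
sensor=N: temp >= 37 OR humidity >= 32 → 5
sensor=P: temp >= 37 OR humidity >= 32 → 5
sensor=Q: temp >= 37 OR humidity >= 32 → 5
sensor=R: temp >= 37 OR humidity >= 32 → 5
sensor=S: temp >= 37 OR humidity >= 32 → 5
sensor=T: temp >= 37 OR humidity >= 32 → 5
sensor=V: (no match → NULL) → NULL
sensor=X: (no match → NULL) → NULL

NULL, 5, 5, 44, 5, 5, 5, 5, 5, 5, 5, 5, NULL, NULL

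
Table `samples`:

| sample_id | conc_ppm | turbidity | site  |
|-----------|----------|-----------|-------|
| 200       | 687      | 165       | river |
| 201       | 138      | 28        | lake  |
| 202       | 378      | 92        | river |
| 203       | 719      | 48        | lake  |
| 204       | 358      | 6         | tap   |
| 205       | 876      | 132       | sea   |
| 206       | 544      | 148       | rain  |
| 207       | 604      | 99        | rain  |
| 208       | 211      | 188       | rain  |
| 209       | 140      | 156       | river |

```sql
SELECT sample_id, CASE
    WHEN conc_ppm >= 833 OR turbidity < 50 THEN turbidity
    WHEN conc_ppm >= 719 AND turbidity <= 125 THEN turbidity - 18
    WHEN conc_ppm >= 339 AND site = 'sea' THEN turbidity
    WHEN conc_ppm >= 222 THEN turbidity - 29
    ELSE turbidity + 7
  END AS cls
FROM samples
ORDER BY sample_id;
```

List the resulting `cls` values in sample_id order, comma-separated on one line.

136, 28, 63, 48, 6, 132, 119, 70, 195, 163

sample_id=200: conc_ppm >= 222 → 136
sample_id=201: conc_ppm >= 833 OR turbidity < 50 → 28
sample_id=202: conc_ppm >= 222 → 63
sample_id=203: conc_ppm >= 833 OR turbidity < 50 → 48
sample_id=204: conc_ppm >= 833 OR turbidity < 50 → 6
sample_id=205: conc_ppm >= 833 OR turbidity < 50 → 132
sample_id=206: conc_ppm >= 222 → 119
sample_id=207: conc_ppm >= 222 → 70
sample_id=208: ELSE → 195
sample_id=209: ELSE → 163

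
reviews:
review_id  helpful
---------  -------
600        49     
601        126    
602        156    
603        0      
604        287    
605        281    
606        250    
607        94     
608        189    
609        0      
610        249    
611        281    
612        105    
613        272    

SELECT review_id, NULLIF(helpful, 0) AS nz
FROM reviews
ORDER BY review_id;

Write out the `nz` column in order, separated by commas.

49, 126, 156, NULL, 287, 281, 250, 94, 189, NULL, 249, 281, 105, 272

review_id=600: helpful=49 vs 0: differ → 49
review_id=601: helpful=126 vs 0: differ → 126
review_id=602: helpful=156 vs 0: differ → 156
review_id=603: helpful=0 vs 0: equal → NULL
review_id=604: helpful=287 vs 0: differ → 287
review_id=605: helpful=281 vs 0: differ → 281
review_id=606: helpful=250 vs 0: differ → 250
review_id=607: helpful=94 vs 0: differ → 94
review_id=608: helpful=189 vs 0: differ → 189
review_id=609: helpful=0 vs 0: equal → NULL
review_id=610: helpful=249 vs 0: differ → 249
review_id=611: helpful=281 vs 0: differ → 281
review_id=612: helpful=105 vs 0: differ → 105
review_id=613: helpful=272 vs 0: differ → 272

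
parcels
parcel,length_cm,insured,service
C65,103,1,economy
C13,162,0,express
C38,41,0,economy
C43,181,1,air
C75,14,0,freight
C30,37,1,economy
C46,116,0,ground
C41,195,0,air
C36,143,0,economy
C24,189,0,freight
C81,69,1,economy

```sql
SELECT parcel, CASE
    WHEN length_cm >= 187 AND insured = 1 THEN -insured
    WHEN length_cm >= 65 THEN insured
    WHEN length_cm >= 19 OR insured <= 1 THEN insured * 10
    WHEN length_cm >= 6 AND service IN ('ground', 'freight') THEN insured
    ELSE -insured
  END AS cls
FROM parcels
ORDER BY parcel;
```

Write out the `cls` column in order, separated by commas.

0, 0, 10, 0, 0, 0, 1, 0, 1, 0, 1

parcel=C13: length_cm >= 65 → 0
parcel=C24: length_cm >= 65 → 0
parcel=C30: length_cm >= 19 OR insured <= 1 → 10
parcel=C36: length_cm >= 65 → 0
parcel=C38: length_cm >= 19 OR insured <= 1 → 0
parcel=C41: length_cm >= 65 → 0
parcel=C43: length_cm >= 65 → 1
parcel=C46: length_cm >= 65 → 0
parcel=C65: length_cm >= 65 → 1
parcel=C75: length_cm >= 19 OR insured <= 1 → 0
parcel=C81: length_cm >= 65 → 1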